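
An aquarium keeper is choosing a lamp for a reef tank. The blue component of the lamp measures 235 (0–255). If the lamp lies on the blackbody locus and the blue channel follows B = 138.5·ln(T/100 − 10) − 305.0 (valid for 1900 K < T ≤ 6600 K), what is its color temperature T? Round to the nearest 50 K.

ln(t − 10) = (235 + 305.0) / 138.5 = 3.8989.
t − 10 = e^3.8989 = 49.349, so t = 59.349.
T = 100·t = 5935 K → 5950 K to the nearest 50 K.

5950 K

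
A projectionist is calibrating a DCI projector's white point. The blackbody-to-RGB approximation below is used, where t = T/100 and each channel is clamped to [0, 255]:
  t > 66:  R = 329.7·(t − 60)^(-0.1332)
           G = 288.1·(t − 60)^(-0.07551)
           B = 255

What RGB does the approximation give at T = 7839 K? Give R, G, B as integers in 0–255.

R=224, G=231, B=255

t = 7839/100 = 78.39; the t > 66 branch applies.
R = 329.7·(78.39 − 60)^(-0.1332) = 329.7·18.39^(-0.1332) = 329.7·0.67851 = 223.705.
G = 288.1·(78.39 − 60)^(-0.07551) = 288.1·18.39^(-0.07551) = 288.1·0.80262 = 231.236.
B = 255 by definition for t > 66.
Rounded: (224, 231, 255).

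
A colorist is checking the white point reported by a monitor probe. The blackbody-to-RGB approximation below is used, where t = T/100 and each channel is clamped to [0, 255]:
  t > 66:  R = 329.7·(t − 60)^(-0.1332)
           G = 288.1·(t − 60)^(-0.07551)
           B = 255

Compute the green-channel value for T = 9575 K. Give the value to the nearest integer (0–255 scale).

220

t = 9575/100 = 95.75; the t > 66 branch applies.
G = 288.1·(95.75 − 60)^(-0.07551) = 288.1·35.75^(-0.07551) = 288.1·0.76333 = 219.915.
Rounded: 220.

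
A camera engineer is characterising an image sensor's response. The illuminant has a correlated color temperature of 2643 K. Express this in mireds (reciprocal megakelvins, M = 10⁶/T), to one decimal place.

M = 10⁶ / 2643 = 378.358 → 378.4 mireds.

378.4 mireds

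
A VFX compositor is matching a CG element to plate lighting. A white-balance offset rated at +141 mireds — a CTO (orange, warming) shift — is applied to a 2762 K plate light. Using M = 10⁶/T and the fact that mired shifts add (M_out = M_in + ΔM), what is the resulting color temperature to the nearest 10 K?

1990 K

M_in = 10⁶/2762 = 362.06 mireds.
M_out = 362.06 + (+141) = 503.06 mireds.
T_out = 10⁶/503.06 = 1987.8 K → 1990 K.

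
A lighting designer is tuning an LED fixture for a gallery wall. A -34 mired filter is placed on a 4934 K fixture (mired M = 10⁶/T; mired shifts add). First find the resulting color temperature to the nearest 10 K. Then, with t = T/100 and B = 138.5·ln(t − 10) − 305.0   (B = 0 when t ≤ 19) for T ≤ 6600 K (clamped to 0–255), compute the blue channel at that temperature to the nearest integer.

M_in = 10⁶/4934 = 202.68; M_out = 202.68 + (-34) = 168.68.
T_out = 10⁶/168.68 = 5928.5 K → 5930 K; t = 59.3.
B = 138.5·ln(59.3 − 10) − 305.0 = 138.5·ln 49.3 − 305.0 = 138.5·3.8979 − 305.0 = 234.862.
Rounded: 235.

235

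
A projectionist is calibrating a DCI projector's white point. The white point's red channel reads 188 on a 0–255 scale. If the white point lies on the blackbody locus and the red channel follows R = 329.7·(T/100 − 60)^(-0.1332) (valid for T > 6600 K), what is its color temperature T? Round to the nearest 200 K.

(t − 60)^(-0.1332) = 188/329.7 = 0.57022.
t − 60 = 0.57022^(1/-0.1332) = 0.57022^(-7.508) = 67.848, so t = 127.848.
T = 100·t = 12785 K → 12800 K to the nearest 200 K.

12800 K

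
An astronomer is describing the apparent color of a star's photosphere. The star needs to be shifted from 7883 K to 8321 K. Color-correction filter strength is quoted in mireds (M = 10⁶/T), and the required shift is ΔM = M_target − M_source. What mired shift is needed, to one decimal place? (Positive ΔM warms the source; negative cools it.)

-6.7 mireds

M_source = 10⁶/7883 = 126.855; M_target = 10⁶/8321 = 120.178.
ΔM = 120.178 − 126.855 = -6.677 → -6.7 mireds, a cooling shift.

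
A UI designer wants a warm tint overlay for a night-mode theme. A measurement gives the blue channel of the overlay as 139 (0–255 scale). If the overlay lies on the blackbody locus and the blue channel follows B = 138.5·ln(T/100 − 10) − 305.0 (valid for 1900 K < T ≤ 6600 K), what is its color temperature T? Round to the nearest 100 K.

ln(t − 10) = (139 + 305.0) / 138.5 = 3.2058.
t − 10 = e^3.2058 = 24.675, so t = 34.675.
T = 100·t = 3467 K → 3500 K to the nearest 100 K.

3500 K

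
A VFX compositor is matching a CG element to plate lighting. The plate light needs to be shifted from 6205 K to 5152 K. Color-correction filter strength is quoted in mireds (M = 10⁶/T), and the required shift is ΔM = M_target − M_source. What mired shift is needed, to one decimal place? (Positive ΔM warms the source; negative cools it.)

+32.9 mireds

M_source = 10⁶/6205 = 161.160; M_target = 10⁶/5152 = 194.099.
ΔM = 194.099 − 161.160 = 32.939 → +32.9 mireds, a warming shift.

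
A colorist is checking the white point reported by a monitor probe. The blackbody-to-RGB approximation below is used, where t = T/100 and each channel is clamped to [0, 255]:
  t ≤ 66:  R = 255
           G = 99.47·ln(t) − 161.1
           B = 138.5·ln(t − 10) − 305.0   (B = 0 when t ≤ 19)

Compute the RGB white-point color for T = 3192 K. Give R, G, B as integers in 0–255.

t = 3192/100 = 31.92; the t ≤ 66 branch applies.
R = 255 by definition for t ≤ 66.
G = 99.47·ln 31.92 − 161.1 = 99.47·3.4632 − 161.1 = 183.388.
B = 138.5·ln(31.92 − 10) − 305.0 = 138.5·ln 21.92 − 305.0 = 138.5·3.0874 − 305.0 = 122.605.
Rounded: (255, 183, 123).

R=255, G=183, B=123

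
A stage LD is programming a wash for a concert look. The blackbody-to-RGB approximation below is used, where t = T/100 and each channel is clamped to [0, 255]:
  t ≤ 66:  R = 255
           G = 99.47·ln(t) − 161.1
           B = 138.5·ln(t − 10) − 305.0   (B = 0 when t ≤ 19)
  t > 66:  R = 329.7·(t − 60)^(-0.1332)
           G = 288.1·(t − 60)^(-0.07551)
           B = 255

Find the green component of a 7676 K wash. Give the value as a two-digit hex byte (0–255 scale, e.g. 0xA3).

t = 7676/100 = 76.76; the t > 66 branch applies.
G = 288.1·(76.76 − 60)^(-0.07551) = 288.1·16.76^(-0.07551) = 288.1·0.80827 = 232.862.
Rounded: 233; in hex, 0xE9.

0xE9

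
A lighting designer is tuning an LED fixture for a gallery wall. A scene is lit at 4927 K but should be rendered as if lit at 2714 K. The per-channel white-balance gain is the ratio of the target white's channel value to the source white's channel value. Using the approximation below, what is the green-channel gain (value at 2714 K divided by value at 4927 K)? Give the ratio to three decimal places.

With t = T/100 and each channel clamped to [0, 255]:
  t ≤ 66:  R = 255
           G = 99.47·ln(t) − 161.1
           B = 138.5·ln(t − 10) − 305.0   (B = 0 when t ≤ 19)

At 4927 K (t = 49.27):
  G = 99.47·ln 49.27 − 161.1 = 99.47·3.8973 − 161.1 = 226.566.
At 2714 K (t = 27.14):
  G = 99.47·ln 27.14 − 161.1 = 99.47·3.3010 − 161.1 = 167.251.
Gain = 167.251 / 226.566 = 0.7382 → 0.738.

0.738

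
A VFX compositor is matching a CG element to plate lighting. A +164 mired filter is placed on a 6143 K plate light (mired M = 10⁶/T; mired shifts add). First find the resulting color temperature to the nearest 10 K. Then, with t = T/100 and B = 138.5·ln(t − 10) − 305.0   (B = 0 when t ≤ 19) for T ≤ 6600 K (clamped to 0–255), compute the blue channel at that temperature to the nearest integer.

114

M_in = 10⁶/6143 = 162.79; M_out = 162.79 + (+164) = 326.79.
T_out = 10⁶/326.79 = 3060.1 K → 3060 K; t = 30.6.
B = 138.5·ln(30.6 − 10) − 305.0 = 138.5·ln 20.6 − 305.0 = 138.5·3.0253 − 305.0 = 114.003.
Rounded: 114.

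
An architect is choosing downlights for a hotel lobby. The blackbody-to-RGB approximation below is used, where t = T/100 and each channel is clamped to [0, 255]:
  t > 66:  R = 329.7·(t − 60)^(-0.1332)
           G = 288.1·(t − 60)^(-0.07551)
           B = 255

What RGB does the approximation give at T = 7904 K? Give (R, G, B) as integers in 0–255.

t = 7904/100 = 79.04; the t > 66 branch applies.
R = 329.7·(79.04 − 60)^(-0.1332) = 329.7·19.04^(-0.1332) = 329.7·0.67538 = 222.673.
G = 288.1·(79.04 − 60)^(-0.07551) = 288.1·19.04^(-0.07551) = 288.1·0.80052 = 230.630.
B = 255 by definition for t > 66.
Rounded: (223, 231, 255).

(223, 231, 255)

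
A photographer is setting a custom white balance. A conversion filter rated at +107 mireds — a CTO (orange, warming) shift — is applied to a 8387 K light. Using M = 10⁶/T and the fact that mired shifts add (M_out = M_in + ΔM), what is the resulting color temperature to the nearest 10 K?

4420 K

M_in = 10⁶/8387 = 119.23 mireds.
M_out = 119.23 + (+107) = 226.23 mireds.
T_out = 10⁶/226.23 = 4420.2 K → 4420 K.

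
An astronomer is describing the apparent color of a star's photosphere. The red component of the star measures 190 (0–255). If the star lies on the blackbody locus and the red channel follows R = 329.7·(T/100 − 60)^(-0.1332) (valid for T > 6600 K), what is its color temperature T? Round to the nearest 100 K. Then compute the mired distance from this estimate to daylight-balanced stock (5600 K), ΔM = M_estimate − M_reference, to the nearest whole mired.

(t − 60)^(-0.1332) = 190/329.7 = 0.57628.
t − 60 = 0.57628^(1/-0.1332) = 0.57628^(-7.508) = 62.667, so t = 122.667.
T = 100·t = 12267 K → 12300 K to the nearest 100 K.
M_estimate = 10⁶/12300 = 81.30; M_reference = 10⁶/5600 = 178.57.
ΔM = 81.30 − 178.57 = -97.27 → -97 mireds.

-97 mireds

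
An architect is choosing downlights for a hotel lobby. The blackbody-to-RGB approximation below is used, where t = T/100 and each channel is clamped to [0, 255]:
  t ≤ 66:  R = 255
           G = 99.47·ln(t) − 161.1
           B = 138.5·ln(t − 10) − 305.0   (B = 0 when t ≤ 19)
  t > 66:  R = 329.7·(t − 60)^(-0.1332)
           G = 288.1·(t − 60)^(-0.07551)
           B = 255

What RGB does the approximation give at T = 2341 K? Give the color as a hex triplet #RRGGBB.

#FF9937

t = 2341/100 = 23.41; the t ≤ 66 branch applies.
R = 255 by definition for t ≤ 66.
G = 99.47·ln 23.41 − 161.1 = 99.47·3.1532 − 161.1 = 152.545.
B = 138.5·ln(23.41 − 10) − 305.0 = 138.5·ln 13.41 − 305.0 = 138.5·2.5960 − 305.0 = 54.546.
Rounded: (255, 153, 55).
In hex: #FF9937.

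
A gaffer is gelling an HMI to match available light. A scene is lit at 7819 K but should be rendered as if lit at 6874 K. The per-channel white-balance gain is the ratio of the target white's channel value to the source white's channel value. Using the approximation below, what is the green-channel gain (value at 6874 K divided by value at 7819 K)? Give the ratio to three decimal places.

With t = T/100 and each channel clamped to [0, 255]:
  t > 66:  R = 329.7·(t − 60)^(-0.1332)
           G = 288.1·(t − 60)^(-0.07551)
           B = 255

At 7819 K (t = 78.19):
  G = 288.1·(78.19 − 60)^(-0.07551) = 288.1·18.19^(-0.07551) = 288.1·0.80329 = 231.427.
At 6874 K (t = 68.74):
  G = 288.1·(68.74 − 60)^(-0.07551) = 288.1·8.74^(-0.07551) = 288.1·0.84900 = 244.596.
Gain = 244.596 / 231.427 = 1.0569 → 1.057.

1.057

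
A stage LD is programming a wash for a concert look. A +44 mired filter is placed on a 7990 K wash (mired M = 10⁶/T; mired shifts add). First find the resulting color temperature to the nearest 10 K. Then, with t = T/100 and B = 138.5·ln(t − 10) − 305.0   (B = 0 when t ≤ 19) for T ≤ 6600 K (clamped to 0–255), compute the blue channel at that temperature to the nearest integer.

M_in = 10⁶/7990 = 125.16; M_out = 125.16 + (+44) = 169.16.
T_out = 10⁶/169.16 = 5911.7 K → 5910 K; t = 59.1.
B = 138.5·ln(59.1 − 10) − 305.0 = 138.5·ln 49.1 − 305.0 = 138.5·3.8939 − 305.0 = 234.299.
Rounded: 234.

234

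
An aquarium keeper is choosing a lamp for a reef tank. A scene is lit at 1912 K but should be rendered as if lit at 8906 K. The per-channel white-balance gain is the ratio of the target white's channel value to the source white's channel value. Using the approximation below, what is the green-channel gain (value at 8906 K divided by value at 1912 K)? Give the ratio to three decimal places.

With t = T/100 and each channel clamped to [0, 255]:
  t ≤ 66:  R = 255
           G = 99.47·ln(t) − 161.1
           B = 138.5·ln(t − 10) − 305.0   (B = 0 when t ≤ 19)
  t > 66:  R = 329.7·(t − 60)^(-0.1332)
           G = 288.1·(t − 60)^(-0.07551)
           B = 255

At 1912 K (t = 19.12):
  G = 99.47·ln 19.12 − 161.1 = 99.47·2.9507 − 161.1 = 132.410.
At 8906 K (t = 89.06):
  G = 288.1·(89.06 − 60)^(-0.07551) = 288.1·29.06^(-0.07551) = 288.1·0.77537 = 223.383.
Gain = 223.383 / 132.410 = 1.6871 → 1.687.

1.687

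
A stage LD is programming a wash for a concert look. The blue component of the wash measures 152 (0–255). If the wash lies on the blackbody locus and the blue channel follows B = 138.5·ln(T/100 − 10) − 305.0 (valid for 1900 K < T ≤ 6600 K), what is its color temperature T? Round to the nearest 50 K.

3700 K

ln(t − 10) = (152 + 305.0) / 138.5 = 3.2996.
t − 10 = e^3.2996 = 27.103, so t = 37.103.
T = 100·t = 3710 K → 3700 K to the nearest 50 K.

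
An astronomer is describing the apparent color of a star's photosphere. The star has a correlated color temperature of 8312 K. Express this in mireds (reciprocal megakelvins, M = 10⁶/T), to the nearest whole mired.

M = 10⁶ / 8312 = 120.308 → 120 mireds.

120 mireds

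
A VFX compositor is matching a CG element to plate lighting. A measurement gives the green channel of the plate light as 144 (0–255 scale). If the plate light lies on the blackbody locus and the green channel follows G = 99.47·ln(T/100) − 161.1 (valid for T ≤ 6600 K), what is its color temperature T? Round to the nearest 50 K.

2150 K

ln t = (144 + 161.1) / 99.47 = 3.0673.
t = e^3.0673 = 21.483.
T = 100·t = 2148 K → 2150 K to the nearest 50 K.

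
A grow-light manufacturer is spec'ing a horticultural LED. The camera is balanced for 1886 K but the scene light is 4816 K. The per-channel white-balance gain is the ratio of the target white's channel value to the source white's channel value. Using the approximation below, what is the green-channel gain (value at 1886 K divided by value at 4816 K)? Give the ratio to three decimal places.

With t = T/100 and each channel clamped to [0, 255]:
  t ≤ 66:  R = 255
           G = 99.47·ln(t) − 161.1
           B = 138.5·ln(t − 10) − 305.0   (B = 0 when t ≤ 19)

At 4816 K (t = 48.16):
  G = 99.47·ln 48.16 − 161.1 = 99.47·3.8745 − 161.1 = 224.299.
At 1886 K (t = 18.86):
  G = 99.47·ln 18.86 − 161.1 = 99.47·2.9370 − 161.1 = 131.048.
Gain = 131.048 / 224.299 = 0.5843 → 0.584.

0.584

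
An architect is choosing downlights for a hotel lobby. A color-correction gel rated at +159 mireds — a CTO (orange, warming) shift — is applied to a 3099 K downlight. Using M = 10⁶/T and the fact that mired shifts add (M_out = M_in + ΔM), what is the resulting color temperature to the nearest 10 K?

M_in = 10⁶/3099 = 322.68 mireds.
M_out = 322.68 + (+159) = 481.68 mireds.
T_out = 10⁶/481.68 = 2076.0 K → 2080 K.

2080 K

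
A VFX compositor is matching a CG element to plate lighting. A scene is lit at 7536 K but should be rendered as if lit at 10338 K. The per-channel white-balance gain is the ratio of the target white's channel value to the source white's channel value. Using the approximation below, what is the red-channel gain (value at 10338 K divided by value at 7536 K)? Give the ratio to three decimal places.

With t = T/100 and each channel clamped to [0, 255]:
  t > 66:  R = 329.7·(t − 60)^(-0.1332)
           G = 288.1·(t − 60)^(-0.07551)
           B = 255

At 7536 K (t = 75.36):
  R = 329.7·(75.36 − 60)^(-0.1332) = 329.7·15.36^(-0.1332) = 329.7·0.69498 = 229.135.
At 10338 K (t = 103.38):
  R = 329.7·(103.38 − 60)^(-0.1332) = 329.7·43.38^(-0.1332) = 329.7·0.60522 = 199.541.
Gain = 199.541 / 229.135 = 0.8708 → 0.871.

0.871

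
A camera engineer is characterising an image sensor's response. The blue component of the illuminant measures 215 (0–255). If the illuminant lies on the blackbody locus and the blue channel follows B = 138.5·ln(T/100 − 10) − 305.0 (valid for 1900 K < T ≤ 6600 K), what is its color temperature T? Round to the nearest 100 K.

5300 K

ln(t − 10) = (215 + 305.0) / 138.5 = 3.7545.
t − 10 = e^3.7545 = 42.713, so t = 52.713.
T = 100·t = 5271 K → 5300 K to the nearest 100 K.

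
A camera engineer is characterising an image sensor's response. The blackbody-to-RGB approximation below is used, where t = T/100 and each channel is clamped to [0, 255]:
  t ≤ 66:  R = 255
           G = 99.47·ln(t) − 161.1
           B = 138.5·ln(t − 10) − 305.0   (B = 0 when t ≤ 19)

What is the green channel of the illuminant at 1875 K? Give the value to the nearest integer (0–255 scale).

130

t = 1875/100 = 18.75; the t ≤ 66 branch applies.
G = 99.47·ln 18.75 − 161.1 = 99.47·2.9312 − 161.1 = 130.466.
Rounded: 130.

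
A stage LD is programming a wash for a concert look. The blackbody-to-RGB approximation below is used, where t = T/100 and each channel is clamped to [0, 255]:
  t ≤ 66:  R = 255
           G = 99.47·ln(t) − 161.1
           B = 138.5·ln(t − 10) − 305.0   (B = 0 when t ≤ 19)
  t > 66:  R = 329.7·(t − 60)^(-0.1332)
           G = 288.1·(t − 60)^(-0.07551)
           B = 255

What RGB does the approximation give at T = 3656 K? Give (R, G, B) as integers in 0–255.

t = 3656/100 = 36.56; the t ≤ 66 branch applies.
R = 255 by definition for t ≤ 66.
G = 99.47·ln 36.56 − 161.1 = 99.47·3.5990 − 161.1 = 196.888.
B = 138.5·ln(36.56 − 10) − 305.0 = 138.5·ln 26.56 − 305.0 = 138.5·3.2794 − 305.0 = 149.198.
Rounded: (255, 197, 149).

(255, 197, 149)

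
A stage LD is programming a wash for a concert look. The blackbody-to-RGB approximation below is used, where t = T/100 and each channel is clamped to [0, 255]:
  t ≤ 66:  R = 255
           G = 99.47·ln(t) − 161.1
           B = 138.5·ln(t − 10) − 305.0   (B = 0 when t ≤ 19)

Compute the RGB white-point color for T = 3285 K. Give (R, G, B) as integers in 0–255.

t = 3285/100 = 32.85; the t ≤ 66 branch applies.
R = 255 by definition for t ≤ 66.
G = 99.47·ln 32.85 − 161.1 = 99.47·3.4920 − 161.1 = 186.244.
B = 138.5·ln(32.85 − 10) − 305.0 = 138.5·ln 22.85 − 305.0 = 138.5·3.1290 − 305.0 = 128.360.
Rounded: (255, 186, 128).

(255, 186, 128)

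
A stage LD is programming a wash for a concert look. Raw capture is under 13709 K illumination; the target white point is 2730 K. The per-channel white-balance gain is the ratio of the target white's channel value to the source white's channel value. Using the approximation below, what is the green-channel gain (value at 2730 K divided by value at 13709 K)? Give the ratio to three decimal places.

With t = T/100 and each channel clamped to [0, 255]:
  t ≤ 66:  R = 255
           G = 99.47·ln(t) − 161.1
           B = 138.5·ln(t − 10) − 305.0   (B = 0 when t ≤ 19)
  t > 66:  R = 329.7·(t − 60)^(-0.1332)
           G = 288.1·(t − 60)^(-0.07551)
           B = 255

At 13709 K (t = 137.09):
  G = 288.1·(137.09 − 60)^(-0.07551) = 288.1·77.09^(-0.07551) = 288.1·0.72030 = 207.518.
At 2730 K (t = 27.3):
  G = 99.47·ln 27.3 − 161.1 = 99.47·3.3069 − 161.1 = 167.836.
Gain = 167.836 / 207.518 = 0.8088 → 0.809.

0.809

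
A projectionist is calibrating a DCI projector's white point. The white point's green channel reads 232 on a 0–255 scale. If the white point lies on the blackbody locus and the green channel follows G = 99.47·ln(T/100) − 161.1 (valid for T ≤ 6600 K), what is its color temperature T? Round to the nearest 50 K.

ln t = (232 + 161.1) / 99.47 = 3.9519.
t = e^3.9519 = 52.036.
T = 100·t = 5204 K → 5200 K to the nearest 50 K.

5200 K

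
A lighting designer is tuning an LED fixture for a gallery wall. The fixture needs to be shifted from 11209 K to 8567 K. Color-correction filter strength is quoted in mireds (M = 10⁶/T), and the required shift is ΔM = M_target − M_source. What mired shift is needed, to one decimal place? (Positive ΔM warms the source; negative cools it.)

+27.5 mireds

M_source = 10⁶/11209 = 89.214; M_target = 10⁶/8567 = 116.727.
ΔM = 116.727 − 89.214 = 27.513 → +27.5 mireds, a warming shift.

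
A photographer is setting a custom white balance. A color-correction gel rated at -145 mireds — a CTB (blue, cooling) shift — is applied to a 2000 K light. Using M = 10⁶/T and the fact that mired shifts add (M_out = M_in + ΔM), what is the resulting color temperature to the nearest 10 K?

2820 K

M_in = 10⁶/2000 = 500.00 mireds.
M_out = 500.00 + (-145) = 355.00 mireds.
T_out = 10⁶/355.00 = 2816.9 K → 2820 K.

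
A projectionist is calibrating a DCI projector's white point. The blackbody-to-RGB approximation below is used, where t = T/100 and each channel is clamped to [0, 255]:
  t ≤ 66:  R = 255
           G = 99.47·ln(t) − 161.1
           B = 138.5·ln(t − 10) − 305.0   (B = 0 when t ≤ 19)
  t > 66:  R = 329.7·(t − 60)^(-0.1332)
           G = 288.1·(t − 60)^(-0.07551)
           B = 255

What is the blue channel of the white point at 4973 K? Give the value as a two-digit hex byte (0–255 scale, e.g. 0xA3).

t = 4973/100 = 49.73; the t ≤ 66 branch applies.
B = 138.5·ln(49.73 − 10) − 305.0 = 138.5·ln 39.73 − 305.0 = 138.5·3.6821 − 305.0 = 204.972.
Rounded: 205; in hex, 0xCD.

0xCD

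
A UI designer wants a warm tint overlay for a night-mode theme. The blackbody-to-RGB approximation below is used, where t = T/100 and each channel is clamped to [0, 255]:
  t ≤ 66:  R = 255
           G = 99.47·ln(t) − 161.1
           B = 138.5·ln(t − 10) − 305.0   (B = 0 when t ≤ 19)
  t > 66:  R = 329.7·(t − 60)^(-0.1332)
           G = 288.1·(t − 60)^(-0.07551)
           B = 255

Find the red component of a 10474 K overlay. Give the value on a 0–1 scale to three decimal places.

0.779

t = 10474/100 = 104.74; the t > 66 branch applies.
R = 329.7·(104.74 − 60)^(-0.1332) = 329.7·44.74^(-0.1332) = 329.7·0.60274 = 198.722.
On a 0–1 scale: 198.722/255 = 0.7793 → 0.779.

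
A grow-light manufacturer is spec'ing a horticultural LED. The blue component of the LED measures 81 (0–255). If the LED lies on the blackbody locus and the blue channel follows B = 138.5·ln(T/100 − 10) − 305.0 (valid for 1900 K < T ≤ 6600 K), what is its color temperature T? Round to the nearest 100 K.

2600 K

ln(t − 10) = (81 + 305.0) / 138.5 = 2.7870.
t − 10 = e^2.7870 = 16.232, so t = 26.232.
T = 100·t = 2623 K → 2600 K to the nearest 100 K.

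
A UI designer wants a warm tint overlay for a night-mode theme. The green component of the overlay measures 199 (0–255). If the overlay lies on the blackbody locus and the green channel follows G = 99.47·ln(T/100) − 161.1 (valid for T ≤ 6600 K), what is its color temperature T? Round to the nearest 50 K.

ln t = (199 + 161.1) / 99.47 = 3.6202.
t = e^3.6202 = 37.345.
T = 100·t = 3734 K → 3750 K to the nearest 50 K.

3750 K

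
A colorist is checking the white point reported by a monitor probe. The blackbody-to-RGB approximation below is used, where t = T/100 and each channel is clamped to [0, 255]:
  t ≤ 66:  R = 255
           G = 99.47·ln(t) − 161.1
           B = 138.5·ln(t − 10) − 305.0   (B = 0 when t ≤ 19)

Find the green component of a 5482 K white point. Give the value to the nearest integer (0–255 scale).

237

t = 5482/100 = 54.82; the t ≤ 66 branch applies.
G = 99.47·ln 54.82 − 161.1 = 99.47·4.0041 − 161.1 = 237.183.
Rounded: 237.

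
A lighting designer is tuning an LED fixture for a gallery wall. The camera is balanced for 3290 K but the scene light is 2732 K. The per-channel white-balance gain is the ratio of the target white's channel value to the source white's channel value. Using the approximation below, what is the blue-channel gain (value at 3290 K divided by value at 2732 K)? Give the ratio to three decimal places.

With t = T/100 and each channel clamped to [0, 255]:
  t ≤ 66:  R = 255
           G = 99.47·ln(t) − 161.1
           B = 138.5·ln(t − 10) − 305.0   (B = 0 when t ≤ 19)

At 2732 K (t = 27.32):
  B = 138.5·ln(27.32 − 10) − 305.0 = 138.5·ln 17.32 − 305.0 = 138.5·2.8519 − 305.0 = 89.983.
At 3290 K (t = 32.9):
  B = 138.5·ln(32.9 − 10) − 305.0 = 138.5·ln 22.9 − 305.0 = 138.5·3.1311 − 305.0 = 128.662.
Gain = 128.662 / 89.983 = 1.4299 → 1.430.

1.430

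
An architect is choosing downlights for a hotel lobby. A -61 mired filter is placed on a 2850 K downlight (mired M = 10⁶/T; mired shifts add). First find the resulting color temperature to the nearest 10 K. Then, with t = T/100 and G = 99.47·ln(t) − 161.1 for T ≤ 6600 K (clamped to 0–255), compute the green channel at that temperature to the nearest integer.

M_in = 10⁶/2850 = 350.88; M_out = 350.88 + (-61) = 289.88.
T_out = 10⁶/289.88 = 3449.7 K → 3450 K; t = 34.5.
G = 99.47·ln 34.5 − 161.1 = 99.47·3.5410 − 161.1 = 191.119.
Rounded: 191.

191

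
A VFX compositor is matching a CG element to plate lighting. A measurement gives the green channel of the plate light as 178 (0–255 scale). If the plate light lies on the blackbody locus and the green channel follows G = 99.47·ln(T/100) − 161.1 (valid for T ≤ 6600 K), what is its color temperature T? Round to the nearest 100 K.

3000 K

ln t = (178 + 161.1) / 99.47 = 3.4091.
t = e^3.4091 = 30.237.
T = 100·t = 3024 K → 3000 K to the nearest 100 K.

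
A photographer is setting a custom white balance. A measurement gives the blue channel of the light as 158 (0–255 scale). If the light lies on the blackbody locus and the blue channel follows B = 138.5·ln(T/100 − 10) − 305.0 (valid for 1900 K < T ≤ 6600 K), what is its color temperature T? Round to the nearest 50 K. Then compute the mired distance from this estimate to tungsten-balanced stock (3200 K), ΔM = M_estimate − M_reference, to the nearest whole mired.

-53 mireds

ln(t − 10) = (158 + 305.0) / 138.5 = 3.3430.
t − 10 = e^3.3430 = 28.303, so t = 38.303.
T = 100·t = 3830 K → 3850 K to the nearest 50 K.
M_estimate = 10⁶/3850 = 259.74; M_reference = 10⁶/3200 = 312.50.
ΔM = 259.74 − 312.50 = -52.76 → -53 mireds.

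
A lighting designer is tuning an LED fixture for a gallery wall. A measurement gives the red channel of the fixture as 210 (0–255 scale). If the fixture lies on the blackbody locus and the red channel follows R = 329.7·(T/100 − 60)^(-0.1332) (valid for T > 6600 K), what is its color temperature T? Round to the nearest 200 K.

9000 K

(t − 60)^(-0.1332) = 210/329.7 = 0.63694.
t − 60 = 0.63694^(1/-0.1332) = 0.63694^(-7.508) = 29.561, so t = 89.561.
T = 100·t = 8956 K → 9000 K to the nearest 200 K.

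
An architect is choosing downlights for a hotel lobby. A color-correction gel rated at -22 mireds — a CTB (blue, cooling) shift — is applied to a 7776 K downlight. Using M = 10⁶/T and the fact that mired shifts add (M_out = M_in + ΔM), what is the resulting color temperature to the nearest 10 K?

M_in = 10⁶/7776 = 128.60 mireds.
M_out = 128.60 + (-22) = 106.60 mireds.
T_out = 10⁶/106.60 = 9380.8 K → 9380 K.

9380 K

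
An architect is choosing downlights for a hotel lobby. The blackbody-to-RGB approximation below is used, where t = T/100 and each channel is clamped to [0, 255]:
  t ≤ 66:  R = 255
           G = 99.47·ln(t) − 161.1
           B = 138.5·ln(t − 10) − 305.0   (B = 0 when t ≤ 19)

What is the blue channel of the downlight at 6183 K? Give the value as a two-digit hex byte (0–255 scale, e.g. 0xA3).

t = 6183/100 = 61.83; the t ≤ 66 branch applies.
B = 138.5·ln(61.83 − 10) − 305.0 = 138.5·ln 51.83 − 305.0 = 138.5·3.9480 − 305.0 = 241.794.
Rounded: 242; in hex, 0xF2.

0xF2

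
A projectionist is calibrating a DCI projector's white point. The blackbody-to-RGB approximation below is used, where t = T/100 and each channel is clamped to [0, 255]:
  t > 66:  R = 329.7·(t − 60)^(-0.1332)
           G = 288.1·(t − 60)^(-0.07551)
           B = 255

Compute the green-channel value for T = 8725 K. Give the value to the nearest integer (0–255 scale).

224

t = 8725/100 = 87.25; the t > 66 branch applies.
G = 288.1·(87.25 − 60)^(-0.07551) = 288.1·27.25^(-0.07551) = 288.1·0.77914 = 224.470.
Rounded: 224.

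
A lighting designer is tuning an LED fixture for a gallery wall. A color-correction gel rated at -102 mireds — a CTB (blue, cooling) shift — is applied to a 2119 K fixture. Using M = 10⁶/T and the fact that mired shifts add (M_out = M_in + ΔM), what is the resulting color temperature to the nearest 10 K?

2700 K

M_in = 10⁶/2119 = 471.92 mireds.
M_out = 471.92 + (-102) = 369.92 mireds.
T_out = 10⁶/369.92 = 2703.3 K → 2700 K.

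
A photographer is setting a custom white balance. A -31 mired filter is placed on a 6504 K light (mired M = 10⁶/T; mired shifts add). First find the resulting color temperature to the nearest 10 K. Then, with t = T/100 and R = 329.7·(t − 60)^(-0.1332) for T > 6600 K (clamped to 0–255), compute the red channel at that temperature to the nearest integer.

M_in = 10⁶/6504 = 153.75; M_out = 153.75 + (-31) = 122.75.
T_out = 10⁶/122.75 = 8146.5 K → 8150 K; t = 81.5.
R = 329.7·(81.5 − 60)^(-0.1332) = 329.7·21.5^(-0.1332) = 329.7·0.66454 = 219.098.
Rounded: 219.

219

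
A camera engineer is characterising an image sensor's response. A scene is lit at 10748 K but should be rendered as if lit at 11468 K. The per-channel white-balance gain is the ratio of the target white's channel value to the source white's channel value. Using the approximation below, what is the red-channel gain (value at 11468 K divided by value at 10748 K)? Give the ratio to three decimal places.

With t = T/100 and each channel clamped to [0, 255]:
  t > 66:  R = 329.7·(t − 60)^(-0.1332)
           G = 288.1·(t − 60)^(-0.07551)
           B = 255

At 10748 K (t = 107.48):
  R = 329.7·(107.48 − 60)^(-0.1332) = 329.7·47.48^(-0.1332) = 329.7·0.59798 = 197.155.
At 11468 K (t = 114.68):
  R = 329.7·(114.68 − 60)^(-0.1332) = 329.7·54.68^(-0.1332) = 329.7·0.58684 = 193.482.
Gain = 193.482 / 197.155 = 0.9814 → 0.981.

0.981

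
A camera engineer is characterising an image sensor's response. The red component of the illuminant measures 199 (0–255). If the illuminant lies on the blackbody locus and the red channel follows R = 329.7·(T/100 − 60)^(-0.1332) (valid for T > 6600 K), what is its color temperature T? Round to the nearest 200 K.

10400 K

(t − 60)^(-0.1332) = 199/329.7 = 0.60358.
t − 60 = 0.60358^(1/-0.1332) = 0.60358^(-7.508) = 44.273, so t = 104.273.
T = 100·t = 10427 K → 10400 K to the nearest 200 K.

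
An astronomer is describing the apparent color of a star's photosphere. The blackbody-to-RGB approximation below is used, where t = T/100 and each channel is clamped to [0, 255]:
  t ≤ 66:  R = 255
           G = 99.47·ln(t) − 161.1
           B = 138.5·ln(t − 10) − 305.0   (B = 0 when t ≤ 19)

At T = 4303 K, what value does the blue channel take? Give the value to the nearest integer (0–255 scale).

179

t = 4303/100 = 43.03; the t ≤ 66 branch applies.
B = 138.5·ln(43.03 − 10) − 305.0 = 138.5·ln 33.03 − 305.0 = 138.5·3.4974 − 305.0 = 179.392.
Rounded: 179.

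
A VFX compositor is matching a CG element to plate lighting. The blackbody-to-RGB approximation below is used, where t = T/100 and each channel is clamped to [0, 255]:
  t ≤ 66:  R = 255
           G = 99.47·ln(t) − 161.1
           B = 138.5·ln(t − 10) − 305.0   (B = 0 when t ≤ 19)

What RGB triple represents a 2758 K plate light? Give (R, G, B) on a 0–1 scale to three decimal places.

(1.000, 0.662, 0.361)

t = 2758/100 = 27.58; the t ≤ 66 branch applies.
R = 255 by definition for t ≤ 66.
G = 99.47·ln 27.58 − 161.1 = 99.47·3.3171 − 161.1 = 168.851.
B = 138.5·ln(27.58 − 10) − 305.0 = 138.5·ln 17.58 − 305.0 = 138.5·2.8668 − 305.0 = 92.047.
Dividing each by 255: (1.0000, 0.6622, 0.3610) → (1.000, 0.662, 0.361).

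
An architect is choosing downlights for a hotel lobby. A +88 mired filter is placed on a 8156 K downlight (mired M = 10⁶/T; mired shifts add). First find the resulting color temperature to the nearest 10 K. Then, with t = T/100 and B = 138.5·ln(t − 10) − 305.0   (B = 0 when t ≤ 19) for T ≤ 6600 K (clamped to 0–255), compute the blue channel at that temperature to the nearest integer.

197

M_in = 10⁶/8156 = 122.61; M_out = 122.61 + (+88) = 210.61.
T_out = 10⁶/210.61 = 4748.1 K → 4750 K; t = 47.5.
B = 138.5·ln(47.5 − 10) − 305.0 = 138.5·ln 37.5 − 305.0 = 138.5·3.6243 − 305.0 = 196.971.
Rounded: 197.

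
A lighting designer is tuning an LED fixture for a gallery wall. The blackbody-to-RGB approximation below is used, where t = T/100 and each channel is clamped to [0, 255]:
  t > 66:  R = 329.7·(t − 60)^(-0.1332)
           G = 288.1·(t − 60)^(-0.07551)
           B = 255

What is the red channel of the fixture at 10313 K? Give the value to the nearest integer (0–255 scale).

200

t = 10313/100 = 103.13; the t > 66 branch applies.
R = 329.7·(103.13 − 60)^(-0.1332) = 329.7·43.13^(-0.1332) = 329.7·0.60569 = 199.695.
Rounded: 200.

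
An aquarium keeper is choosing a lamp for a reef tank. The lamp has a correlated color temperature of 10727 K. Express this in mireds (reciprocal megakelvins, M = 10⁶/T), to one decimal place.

93.2 mireds

M = 10⁶ / 10727 = 93.223 → 93.2 mireds.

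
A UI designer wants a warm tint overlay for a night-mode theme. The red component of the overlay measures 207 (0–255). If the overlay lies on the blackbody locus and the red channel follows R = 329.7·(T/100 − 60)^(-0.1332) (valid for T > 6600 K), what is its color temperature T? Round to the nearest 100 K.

(t − 60)^(-0.1332) = 207/329.7 = 0.62784.
t − 60 = 0.62784^(1/-0.1332) = 0.62784^(-7.508) = 32.933, so t = 92.933.
T = 100·t = 9293 K → 9300 K to the nearest 100 K.

9300 K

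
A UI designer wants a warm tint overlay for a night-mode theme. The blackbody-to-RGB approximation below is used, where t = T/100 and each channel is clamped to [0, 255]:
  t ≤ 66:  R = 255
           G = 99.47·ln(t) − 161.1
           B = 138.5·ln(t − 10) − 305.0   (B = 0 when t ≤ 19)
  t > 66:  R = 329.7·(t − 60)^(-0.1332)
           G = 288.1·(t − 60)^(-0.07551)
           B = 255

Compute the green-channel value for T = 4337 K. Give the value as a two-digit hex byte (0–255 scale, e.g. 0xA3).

0xD6

t = 4337/100 = 43.37; the t ≤ 66 branch applies.
G = 99.47·ln 43.37 − 161.1 = 99.47·3.7698 − 161.1 = 213.879.
Rounded: 214; in hex, 0xD6.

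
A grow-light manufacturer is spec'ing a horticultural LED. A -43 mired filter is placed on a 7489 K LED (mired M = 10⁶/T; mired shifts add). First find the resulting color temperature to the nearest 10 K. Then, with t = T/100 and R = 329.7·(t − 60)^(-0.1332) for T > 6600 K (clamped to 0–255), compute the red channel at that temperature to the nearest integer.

M_in = 10⁶/7489 = 133.53; M_out = 133.53 + (-43) = 90.53.
T_out = 10⁶/90.53 = 11046.2 K → 11050 K; t = 110.5.
R = 329.7·(110.5 − 60)^(-0.1332) = 329.7·50.5^(-0.1332) = 329.7·0.59309 = 195.542.
Rounded: 196.

196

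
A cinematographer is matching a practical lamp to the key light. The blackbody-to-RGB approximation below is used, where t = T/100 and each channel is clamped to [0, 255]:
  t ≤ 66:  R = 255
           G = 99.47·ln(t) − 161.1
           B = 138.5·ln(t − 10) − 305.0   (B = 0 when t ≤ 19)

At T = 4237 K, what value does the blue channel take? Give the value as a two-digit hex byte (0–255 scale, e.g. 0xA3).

t = 4237/100 = 42.37; the t ≤ 66 branch applies.
B = 138.5·ln(42.37 − 10) − 305.0 = 138.5·ln 32.37 − 305.0 = 138.5·3.4772 − 305.0 = 176.597.
Rounded: 177; in hex, 0xB1.

0xB1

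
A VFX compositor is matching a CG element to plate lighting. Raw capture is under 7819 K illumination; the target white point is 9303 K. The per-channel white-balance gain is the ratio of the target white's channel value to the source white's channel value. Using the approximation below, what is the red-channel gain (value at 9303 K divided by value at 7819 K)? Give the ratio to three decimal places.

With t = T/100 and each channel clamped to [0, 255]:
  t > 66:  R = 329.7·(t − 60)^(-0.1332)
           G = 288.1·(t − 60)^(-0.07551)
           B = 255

At 7819 K (t = 78.19):
  R = 329.7·(78.19 − 60)^(-0.1332) = 329.7·18.19^(-0.1332) = 329.7·0.67950 = 224.032.
At 9303 K (t = 93.03):
  R = 329.7·(93.03 − 60)^(-0.1332) = 329.7·33.03^(-0.1332) = 329.7·0.62760 = 206.919.
Gain = 206.919 / 224.032 = 0.9236 → 0.924.

0.924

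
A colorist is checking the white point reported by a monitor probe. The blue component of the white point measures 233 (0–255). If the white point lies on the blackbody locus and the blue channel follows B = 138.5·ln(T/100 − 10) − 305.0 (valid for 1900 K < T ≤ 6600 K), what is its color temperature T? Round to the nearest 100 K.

ln(t − 10) = (233 + 305.0) / 138.5 = 3.8845.
t − 10 = e^3.8845 = 48.641, so t = 58.641.
T = 100·t = 5864 K → 5900 K to the nearest 100 K.

5900 K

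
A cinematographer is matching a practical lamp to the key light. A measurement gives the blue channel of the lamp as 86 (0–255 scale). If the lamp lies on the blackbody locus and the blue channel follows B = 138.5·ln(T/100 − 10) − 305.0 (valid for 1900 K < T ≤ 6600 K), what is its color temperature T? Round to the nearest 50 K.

ln(t − 10) = (86 + 305.0) / 138.5 = 2.8231.
t − 10 = e^2.8231 = 16.829, so t = 26.829.
T = 100·t = 2683 K → 2700 K to the nearest 50 K.

2700 K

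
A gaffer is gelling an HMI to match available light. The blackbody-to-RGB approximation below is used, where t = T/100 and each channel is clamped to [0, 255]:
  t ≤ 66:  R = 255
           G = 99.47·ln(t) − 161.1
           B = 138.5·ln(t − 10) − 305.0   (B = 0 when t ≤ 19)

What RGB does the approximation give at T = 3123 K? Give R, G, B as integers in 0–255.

R=255, G=181, B=118

t = 3123/100 = 31.23; the t ≤ 66 branch applies.
R = 255 by definition for t ≤ 66.
G = 99.47·ln 31.23 − 161.1 = 99.47·3.4414 − 161.1 = 181.214.
B = 138.5·ln(31.23 − 10) − 305.0 = 138.5·ln 21.23 − 305.0 = 138.5·3.0554 − 305.0 = 118.175.
Rounded: (255, 181, 118).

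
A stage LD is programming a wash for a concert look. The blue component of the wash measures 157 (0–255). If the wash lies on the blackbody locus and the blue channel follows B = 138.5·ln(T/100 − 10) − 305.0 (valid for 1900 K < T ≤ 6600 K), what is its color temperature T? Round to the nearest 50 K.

ln(t − 10) = (157 + 305.0) / 138.5 = 3.3357.
t − 10 = e^3.3357 = 28.099, so t = 38.099.
T = 100·t = 3810 K → 3800 K to the nearest 50 K.

3800 K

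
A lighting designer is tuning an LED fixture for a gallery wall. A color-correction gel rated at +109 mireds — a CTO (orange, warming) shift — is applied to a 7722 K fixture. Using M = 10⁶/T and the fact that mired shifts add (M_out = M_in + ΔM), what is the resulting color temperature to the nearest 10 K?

4190 K

M_in = 10⁶/7722 = 129.50 mireds.
M_out = 129.50 + (+109) = 238.50 mireds.
T_out = 10⁶/238.50 = 4192.9 K → 4190 K.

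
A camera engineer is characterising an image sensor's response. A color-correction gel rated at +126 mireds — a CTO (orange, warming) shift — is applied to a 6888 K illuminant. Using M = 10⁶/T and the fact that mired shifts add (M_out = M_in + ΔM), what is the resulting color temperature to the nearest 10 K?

M_in = 10⁶/6888 = 145.18 mireds.
M_out = 145.18 + (+126) = 271.18 mireds.
T_out = 10⁶/271.18 = 3687.6 K → 3690 K.

3690 K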